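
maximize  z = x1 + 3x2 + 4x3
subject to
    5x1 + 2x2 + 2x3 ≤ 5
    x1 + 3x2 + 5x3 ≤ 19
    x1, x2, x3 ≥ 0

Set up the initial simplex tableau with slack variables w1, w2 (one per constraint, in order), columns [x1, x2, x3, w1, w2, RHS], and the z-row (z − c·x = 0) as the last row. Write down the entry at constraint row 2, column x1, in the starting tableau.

1

Constraint 2 has coefficient 1 on x1.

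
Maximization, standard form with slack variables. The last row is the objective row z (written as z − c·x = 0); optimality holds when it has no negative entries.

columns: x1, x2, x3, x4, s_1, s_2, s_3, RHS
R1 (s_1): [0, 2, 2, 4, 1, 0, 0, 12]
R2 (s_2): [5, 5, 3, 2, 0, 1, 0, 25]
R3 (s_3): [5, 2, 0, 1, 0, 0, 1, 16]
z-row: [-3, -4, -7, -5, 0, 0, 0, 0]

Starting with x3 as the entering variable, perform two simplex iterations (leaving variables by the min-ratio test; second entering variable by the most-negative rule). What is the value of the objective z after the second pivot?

Ratio test on column x3 — row 1: 12/2 = 6; row 2: 25/3 = 25/3; row 3: entry 0 ≤ 0. Minimum is 6 at row 1 (s_1 leaves); pivot element 2.
Pivot on row 1; the z-row RHS becomes 0 − (-7)·6 = 42.
Next entering variable (most negative z-row entry -3): x1.
Ratio test on column x1 — row 1: entry 0 ≤ 0; row 2: 7/5 = 7/5; row 3: 16/5 = 16/5. Minimum is 7/5 at row 2 (s_2 leaves); pivot element 5.
After the second pivot the z-row RHS is 42 − (-3)·(7/5) = 231/5.

231/5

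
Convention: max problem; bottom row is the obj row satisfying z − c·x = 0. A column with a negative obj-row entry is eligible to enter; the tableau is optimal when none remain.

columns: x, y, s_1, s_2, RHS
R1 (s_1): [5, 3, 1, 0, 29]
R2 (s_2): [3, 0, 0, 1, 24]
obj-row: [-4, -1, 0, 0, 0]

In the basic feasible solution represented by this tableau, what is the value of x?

0

x is not in the basis, so in the current basic feasible solution x = 0.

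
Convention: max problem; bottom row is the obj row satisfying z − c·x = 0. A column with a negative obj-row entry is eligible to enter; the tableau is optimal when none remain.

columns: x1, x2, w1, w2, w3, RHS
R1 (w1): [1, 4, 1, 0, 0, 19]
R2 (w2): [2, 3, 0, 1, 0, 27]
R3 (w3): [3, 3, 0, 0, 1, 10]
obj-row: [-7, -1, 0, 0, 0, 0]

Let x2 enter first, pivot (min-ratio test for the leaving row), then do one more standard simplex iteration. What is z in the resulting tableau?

Ratio test on column x2 — row 1: 19/4 = 19/4; row 2: 27/3 = 9; row 3: 10/3 = 10/3. Minimum is 10/3 at row 3 (w3 leaves); pivot element 3.
Pivot on row 3; the obj-row RHS becomes 0 − (-1)·(10/3) = 10/3.
Next entering variable (most negative obj-row entry -6): x1.
Ratio test on column x1 — row 1: entry -3 ≤ 0; row 2: entry -1 ≤ 0; row 3: (10/3)/1 = 10/3. Minimum is 10/3 at row 3 (x2 leaves); pivot element 1.
After the second pivot the obj-row RHS is 10/3 − (-6)·(10/3) = 70/3.

70/3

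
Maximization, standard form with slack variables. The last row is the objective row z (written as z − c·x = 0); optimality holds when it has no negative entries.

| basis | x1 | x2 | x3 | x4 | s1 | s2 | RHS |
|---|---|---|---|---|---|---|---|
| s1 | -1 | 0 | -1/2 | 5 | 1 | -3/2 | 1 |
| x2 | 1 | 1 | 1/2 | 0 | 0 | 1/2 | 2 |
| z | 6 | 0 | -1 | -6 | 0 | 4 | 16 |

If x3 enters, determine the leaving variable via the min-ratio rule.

x2

Column x3 entries and ratios — s1: -1/2 ≤ 0, skip; x2: 2/(1/2) = 4.
Smallest ratio is 4 in the row of x2, so x2 leaves.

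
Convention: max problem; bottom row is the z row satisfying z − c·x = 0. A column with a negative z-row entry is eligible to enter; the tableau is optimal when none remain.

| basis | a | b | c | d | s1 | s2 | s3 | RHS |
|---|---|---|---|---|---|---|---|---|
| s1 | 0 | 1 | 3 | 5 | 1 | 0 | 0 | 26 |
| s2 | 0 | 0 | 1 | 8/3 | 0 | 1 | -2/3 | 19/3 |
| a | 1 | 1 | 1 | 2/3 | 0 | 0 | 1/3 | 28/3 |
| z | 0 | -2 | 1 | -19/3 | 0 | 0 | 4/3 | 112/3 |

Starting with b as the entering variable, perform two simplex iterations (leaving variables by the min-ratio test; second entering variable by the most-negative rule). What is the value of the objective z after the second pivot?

Ratio test on column b — row 1: 26/1 = 26; row 2: entry 0 ≤ 0; row 3: (28/3)/1 = 28/3. Minimum is 28/3 at row 3 (a leaves); pivot element 1.
Pivot on row 3; the z-row RHS becomes 112/3 − (-2)·(28/3) = 56.
Next entering variable (most negative z-row entry -5): d.
Ratio test on column d — row 1: (50/3)/(13/3) = 50/13; row 2: (19/3)/(8/3) = 19/8; row 3: (28/3)/(2/3) = 14. Minimum is 19/8 at row 2 (s2 leaves); pivot element 8/3.
After the second pivot the z-row RHS is 56 − (-5)·(19/8) = 543/8.

543/8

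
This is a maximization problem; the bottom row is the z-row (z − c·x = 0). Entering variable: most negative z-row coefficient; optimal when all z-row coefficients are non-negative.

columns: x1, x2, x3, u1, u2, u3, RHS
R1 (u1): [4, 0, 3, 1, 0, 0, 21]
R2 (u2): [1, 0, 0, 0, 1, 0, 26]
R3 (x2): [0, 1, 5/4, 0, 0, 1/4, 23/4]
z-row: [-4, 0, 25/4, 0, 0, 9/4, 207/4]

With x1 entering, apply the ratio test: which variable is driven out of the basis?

u1

Column x1 entries and ratios — u1: 21/4 = 21/4; u2: 26/1 = 26; x2: 0 ≤ 0, skip.
Smallest ratio is 21/4 in the row of u1, so u1 leaves.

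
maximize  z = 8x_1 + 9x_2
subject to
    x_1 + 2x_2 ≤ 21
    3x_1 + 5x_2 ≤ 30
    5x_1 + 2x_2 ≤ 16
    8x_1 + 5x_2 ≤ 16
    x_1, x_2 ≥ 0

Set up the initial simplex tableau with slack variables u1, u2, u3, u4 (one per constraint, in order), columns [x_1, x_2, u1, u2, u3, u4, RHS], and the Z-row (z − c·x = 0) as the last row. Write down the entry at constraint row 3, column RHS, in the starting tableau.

16

The RHS of constraint 3 is b_3 = 16.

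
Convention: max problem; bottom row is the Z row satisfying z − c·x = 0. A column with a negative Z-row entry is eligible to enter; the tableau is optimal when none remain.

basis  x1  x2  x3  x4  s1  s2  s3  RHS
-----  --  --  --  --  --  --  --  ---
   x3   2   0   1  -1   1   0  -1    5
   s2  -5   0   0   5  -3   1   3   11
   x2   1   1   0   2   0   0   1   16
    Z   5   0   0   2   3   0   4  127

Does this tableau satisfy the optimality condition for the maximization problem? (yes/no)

yes

Every Z-row coefficient is ≥ 0, so the tableau is optimal.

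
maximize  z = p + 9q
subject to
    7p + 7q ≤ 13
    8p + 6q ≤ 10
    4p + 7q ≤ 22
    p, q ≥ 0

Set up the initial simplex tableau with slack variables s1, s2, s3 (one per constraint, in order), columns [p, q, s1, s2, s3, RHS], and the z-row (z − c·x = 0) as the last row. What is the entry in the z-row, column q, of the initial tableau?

The z-row carries the negated objective coefficients: the q entry is -9.

-9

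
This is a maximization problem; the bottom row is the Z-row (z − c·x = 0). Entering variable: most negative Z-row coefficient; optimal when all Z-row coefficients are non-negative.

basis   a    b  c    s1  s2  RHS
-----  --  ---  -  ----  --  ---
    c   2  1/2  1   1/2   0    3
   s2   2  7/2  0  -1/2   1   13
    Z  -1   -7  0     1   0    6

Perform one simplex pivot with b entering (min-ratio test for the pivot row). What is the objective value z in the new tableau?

32

Ratio test on column b — row 1: 3/(1/2) = 6; row 2: 13/(7/2) = 26/7. Minimum is 26/7 at row 2 (s2 leaves); pivot element 7/2.
Pivot on row 2; the Z-row RHS becomes 6 − (-7)·(26/7) = 32.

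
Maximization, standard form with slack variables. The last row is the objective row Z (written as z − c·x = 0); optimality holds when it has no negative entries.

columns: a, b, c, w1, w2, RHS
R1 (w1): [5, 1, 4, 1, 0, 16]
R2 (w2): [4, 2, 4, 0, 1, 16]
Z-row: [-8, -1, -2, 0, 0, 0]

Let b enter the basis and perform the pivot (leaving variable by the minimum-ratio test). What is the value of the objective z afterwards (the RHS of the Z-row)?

Ratio test on column b — row 1: 16/1 = 16; row 2: 16/2 = 8. Minimum is 8 at row 2 (w2 leaves); pivot element 2.
Pivot on row 2; the Z-row RHS becomes 0 − (-1)·8 = 8.

8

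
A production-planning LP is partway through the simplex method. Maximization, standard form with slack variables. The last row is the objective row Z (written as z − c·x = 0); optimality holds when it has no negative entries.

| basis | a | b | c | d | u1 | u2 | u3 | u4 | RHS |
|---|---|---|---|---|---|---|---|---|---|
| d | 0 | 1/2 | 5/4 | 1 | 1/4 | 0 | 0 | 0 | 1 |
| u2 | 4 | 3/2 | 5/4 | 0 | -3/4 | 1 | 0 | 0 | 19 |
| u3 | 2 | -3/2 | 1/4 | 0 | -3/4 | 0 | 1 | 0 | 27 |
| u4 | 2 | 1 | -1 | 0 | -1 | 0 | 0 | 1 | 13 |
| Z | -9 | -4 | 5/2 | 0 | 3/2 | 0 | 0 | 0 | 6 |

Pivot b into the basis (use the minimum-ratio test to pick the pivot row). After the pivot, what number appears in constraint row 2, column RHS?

16

Ratio test on column b — row 1: 1/(1/2) = 2; row 2: 19/(3/2) = 38/3; row 3: entry -3/2 ≤ 0; row 4: 13/1 = 13. Minimum is 2 at row 1 (d leaves); pivot element 1/2.
Divide row 1 by 1/2; eliminate column b from the other rows.
Row 2 update in column RHS: 19 − (3/2)·2 = 16.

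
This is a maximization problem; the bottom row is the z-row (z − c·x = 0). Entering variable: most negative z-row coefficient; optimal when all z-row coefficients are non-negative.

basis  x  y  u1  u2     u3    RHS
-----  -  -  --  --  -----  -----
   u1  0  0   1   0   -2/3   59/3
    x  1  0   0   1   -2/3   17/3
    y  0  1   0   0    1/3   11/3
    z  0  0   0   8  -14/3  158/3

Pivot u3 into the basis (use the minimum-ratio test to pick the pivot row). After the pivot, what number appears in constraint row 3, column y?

3

Ratio test on column u3 — row 1: entry -2/3 ≤ 0; row 2: entry -2/3 ≤ 0; row 3: (11/3)/(1/3) = 11. Minimum is 11 at row 3 (y leaves); pivot element 1/3.
Divide row 3 by 1/3; eliminate column u3 from the other rows.
In the new row 3, the y entry is the old entry divided by the pivot: 1/(1/3) = 3.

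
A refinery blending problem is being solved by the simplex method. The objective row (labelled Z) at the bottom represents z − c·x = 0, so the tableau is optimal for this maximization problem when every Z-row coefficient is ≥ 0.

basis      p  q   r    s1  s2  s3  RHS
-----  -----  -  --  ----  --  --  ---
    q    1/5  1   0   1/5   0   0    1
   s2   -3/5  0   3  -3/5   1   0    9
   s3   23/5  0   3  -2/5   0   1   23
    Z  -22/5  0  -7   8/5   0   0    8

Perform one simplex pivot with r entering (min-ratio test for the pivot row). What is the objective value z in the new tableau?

Ratio test on column r — row 1: entry 0 ≤ 0; row 2: 9/3 = 3; row 3: 23/3 = 23/3. Minimum is 3 at row 2 (s2 leaves); pivot element 3.
Pivot on row 2; the Z-row RHS becomes 8 − (-7)·3 = 29.

29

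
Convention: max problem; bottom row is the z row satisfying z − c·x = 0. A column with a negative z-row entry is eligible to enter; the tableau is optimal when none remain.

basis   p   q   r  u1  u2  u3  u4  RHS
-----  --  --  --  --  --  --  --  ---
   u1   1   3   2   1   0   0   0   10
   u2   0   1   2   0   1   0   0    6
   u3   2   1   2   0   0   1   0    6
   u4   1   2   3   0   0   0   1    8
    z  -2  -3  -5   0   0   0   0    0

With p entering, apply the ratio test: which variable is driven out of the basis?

u3

Column p entries and ratios — u1: 10/1 = 10; u2: 0 ≤ 0, skip; u3: 6/2 = 3; u4: 8/1 = 8.
Smallest ratio is 3 in the row of u3, so u3 leaves.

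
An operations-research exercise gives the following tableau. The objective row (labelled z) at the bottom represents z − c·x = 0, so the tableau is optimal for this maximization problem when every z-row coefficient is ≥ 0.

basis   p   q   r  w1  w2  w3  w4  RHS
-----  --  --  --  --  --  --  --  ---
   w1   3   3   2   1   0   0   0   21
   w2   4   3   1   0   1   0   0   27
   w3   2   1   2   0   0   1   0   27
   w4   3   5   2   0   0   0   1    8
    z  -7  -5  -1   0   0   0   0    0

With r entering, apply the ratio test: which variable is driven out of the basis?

w4

Column r entries and ratios — w1: 21/2 = 21/2; w2: 27/1 = 27; w3: 27/2 = 27/2; w4: 8/2 = 4.
Smallest ratio is 4 in the row of w4, so w4 leaves.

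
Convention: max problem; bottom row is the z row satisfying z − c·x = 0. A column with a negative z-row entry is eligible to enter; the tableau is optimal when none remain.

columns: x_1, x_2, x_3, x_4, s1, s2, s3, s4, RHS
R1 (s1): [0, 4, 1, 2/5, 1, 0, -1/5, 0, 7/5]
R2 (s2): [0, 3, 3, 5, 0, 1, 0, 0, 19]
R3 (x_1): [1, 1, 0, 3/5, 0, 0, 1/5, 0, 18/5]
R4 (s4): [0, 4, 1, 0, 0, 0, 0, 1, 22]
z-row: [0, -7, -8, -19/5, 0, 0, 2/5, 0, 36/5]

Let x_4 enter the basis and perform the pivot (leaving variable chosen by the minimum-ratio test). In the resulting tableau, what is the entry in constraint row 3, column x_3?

-3/2

Ratio test on column x_4 — row 1: (7/5)/(2/5) = 7/2; row 2: 19/5 = 19/5; row 3: (18/5)/(3/5) = 6; row 4: entry 0 ≤ 0. Minimum is 7/2 at row 1 (s1 leaves); pivot element 2/5.
Divide row 1 by 2/5; eliminate column x_4 from the other rows.
Row 3 update in column x_3: 0 − (3/5)·(5/2) = -3/2.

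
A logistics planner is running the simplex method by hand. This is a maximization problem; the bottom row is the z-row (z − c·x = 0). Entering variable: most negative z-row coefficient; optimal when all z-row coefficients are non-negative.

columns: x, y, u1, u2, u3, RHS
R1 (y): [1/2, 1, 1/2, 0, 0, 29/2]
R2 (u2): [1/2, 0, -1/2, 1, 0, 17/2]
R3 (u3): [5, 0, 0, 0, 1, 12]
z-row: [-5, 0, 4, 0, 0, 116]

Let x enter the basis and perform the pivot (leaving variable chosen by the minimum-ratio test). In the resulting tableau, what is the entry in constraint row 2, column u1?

Ratio test on column x — row 1: (29/2)/(1/2) = 29; row 2: (17/2)/(1/2) = 17; row 3: 12/5 = 12/5. Minimum is 12/5 at row 3 (u3 leaves); pivot element 5.
Divide row 3 by 5; eliminate column x from the other rows.
Row 2 update in column u1: -1/2 − (1/2)·0 = -1/2.

-1/2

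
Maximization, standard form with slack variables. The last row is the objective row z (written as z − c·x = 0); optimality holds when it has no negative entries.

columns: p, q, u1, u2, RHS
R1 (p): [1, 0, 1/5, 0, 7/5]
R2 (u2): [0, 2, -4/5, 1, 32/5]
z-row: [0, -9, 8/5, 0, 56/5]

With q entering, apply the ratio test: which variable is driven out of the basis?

Column q entries and ratios — p: 0 ≤ 0, skip; u2: (32/5)/2 = 16/5.
Smallest ratio is 16/5 in the row of u2, so u2 leaves.

u2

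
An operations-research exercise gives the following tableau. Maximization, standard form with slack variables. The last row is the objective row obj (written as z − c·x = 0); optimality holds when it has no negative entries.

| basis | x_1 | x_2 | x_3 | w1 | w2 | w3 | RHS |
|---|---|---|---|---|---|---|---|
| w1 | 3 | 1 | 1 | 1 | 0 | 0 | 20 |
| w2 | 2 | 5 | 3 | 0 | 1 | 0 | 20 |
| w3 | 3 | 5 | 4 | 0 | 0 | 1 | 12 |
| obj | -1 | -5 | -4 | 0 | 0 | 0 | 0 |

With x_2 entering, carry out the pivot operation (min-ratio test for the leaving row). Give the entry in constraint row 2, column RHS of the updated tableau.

8

Ratio test on column x_2 — row 1: 20/1 = 20; row 2: 20/5 = 4; row 3: 12/5 = 12/5. Minimum is 12/5 at row 3 (w3 leaves); pivot element 5.
Divide row 3 by 5; eliminate column x_2 from the other rows.
Row 2 update in column RHS: 20 − 5·(12/5) = 8.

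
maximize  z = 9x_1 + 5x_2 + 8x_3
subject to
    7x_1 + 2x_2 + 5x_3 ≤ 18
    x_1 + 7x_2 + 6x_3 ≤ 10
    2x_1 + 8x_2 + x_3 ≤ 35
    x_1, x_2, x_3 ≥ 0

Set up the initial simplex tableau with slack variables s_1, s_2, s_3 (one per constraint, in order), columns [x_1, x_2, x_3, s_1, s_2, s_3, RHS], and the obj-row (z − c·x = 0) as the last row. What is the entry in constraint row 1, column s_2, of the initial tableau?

0

Slack s_2 belongs to constraint 2; its column is the unit vector e_2, so the entry in row 1 is 0.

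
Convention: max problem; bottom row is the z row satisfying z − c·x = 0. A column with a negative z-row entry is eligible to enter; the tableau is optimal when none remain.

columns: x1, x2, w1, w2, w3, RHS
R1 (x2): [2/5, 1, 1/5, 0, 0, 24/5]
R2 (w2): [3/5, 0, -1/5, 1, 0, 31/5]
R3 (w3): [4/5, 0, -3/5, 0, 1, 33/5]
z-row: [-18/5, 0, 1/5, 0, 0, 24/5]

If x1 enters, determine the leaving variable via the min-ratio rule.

w3

Column x1 entries and ratios — x2: (24/5)/(2/5) = 12; w2: (31/5)/(3/5) = 31/3; w3: (33/5)/(4/5) = 33/4.
Smallest ratio is 33/4 in the row of w3, so w3 leaves.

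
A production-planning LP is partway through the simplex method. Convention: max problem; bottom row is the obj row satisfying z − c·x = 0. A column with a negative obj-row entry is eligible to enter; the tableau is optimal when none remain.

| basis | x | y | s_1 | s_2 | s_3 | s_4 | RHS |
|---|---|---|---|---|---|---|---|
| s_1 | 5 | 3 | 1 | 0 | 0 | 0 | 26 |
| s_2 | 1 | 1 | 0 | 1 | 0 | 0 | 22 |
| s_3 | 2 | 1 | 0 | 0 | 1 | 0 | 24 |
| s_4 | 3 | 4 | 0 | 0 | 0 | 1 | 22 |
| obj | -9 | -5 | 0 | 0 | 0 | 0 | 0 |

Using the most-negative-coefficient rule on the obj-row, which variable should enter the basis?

x

Negative obj-row entries: x: -9, y: -5.
The most negative is -9 in column x, so x enters.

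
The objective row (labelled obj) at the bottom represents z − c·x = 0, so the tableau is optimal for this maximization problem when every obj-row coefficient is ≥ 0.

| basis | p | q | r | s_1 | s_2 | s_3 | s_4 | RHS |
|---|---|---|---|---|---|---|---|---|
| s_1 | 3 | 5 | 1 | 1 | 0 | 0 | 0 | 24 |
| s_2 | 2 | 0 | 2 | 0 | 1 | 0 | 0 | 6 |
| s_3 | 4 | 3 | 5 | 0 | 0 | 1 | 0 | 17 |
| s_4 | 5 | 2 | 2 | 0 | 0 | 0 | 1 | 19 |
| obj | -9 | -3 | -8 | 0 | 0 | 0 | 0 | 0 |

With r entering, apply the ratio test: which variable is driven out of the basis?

s_2

Column r entries and ratios — s_1: 24/1 = 24; s_2: 6/2 = 3; s_3: 17/5 = 17/5; s_4: 19/2 = 19/2.
Smallest ratio is 3 in the row of s_2, so s_2 leaves.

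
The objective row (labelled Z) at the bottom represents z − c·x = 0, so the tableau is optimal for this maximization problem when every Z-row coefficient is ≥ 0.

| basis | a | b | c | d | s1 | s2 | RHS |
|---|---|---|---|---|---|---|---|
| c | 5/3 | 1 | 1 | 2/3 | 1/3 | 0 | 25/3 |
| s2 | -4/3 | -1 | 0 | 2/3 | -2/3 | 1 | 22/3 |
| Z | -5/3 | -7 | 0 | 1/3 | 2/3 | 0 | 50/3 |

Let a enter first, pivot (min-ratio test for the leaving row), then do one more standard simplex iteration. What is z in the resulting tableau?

Ratio test on column a — row 1: (25/3)/(5/3) = 5; row 2: entry -4/3 ≤ 0. Minimum is 5 at row 1 (c leaves); pivot element 5/3.
Pivot on row 1; the Z-row RHS becomes 50/3 − (-5/3)·5 = 25.
Next entering variable (most negative Z-row entry -6): b.
Ratio test on column b — row 1: 5/(3/5) = 25/3; row 2: entry -1/5 ≤ 0. Minimum is 25/3 at row 1 (a leaves); pivot element 3/5.
After the second pivot the Z-row RHS is 25 − (-6)·(25/3) = 75.

75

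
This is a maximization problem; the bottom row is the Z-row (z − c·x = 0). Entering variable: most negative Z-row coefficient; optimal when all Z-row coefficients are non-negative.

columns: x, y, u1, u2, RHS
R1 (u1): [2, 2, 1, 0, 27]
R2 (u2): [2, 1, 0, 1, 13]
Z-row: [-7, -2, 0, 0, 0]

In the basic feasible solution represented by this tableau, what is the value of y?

y is not in the basis, so in the current basic feasible solution y = 0.

0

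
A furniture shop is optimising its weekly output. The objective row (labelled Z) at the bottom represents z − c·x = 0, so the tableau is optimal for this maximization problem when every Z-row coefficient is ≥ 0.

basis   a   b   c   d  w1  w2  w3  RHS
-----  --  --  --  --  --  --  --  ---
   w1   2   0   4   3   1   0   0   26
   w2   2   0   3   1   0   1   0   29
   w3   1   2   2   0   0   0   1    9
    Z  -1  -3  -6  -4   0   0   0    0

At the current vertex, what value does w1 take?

w1 is basic (row 1); its value is the RHS of that row, 26.

26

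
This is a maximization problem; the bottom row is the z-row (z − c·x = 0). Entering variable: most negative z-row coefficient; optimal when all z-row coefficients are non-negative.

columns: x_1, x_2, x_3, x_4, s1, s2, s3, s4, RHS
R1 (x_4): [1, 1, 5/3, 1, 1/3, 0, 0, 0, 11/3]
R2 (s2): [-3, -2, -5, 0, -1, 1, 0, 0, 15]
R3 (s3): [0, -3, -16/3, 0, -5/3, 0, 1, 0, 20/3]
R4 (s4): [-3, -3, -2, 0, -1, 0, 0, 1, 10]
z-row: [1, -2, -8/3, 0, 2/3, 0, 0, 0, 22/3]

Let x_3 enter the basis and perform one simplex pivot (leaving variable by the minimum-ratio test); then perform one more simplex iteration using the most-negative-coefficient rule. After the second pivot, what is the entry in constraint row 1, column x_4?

1

Ratio test on column x_3 — row 1: (11/3)/(5/3) = 11/5; row 2: entry -5 ≤ 0; row 3: entry -16/3 ≤ 0; row 4: entry -2 ≤ 0. Minimum is 11/5 at row 1 (x_4 leaves); pivot element 5/3.
Divide row 1 by 5/3; eliminate column x_3 from the other rows.
Second iteration: most negative z-row entry is -2/5 in column x_2, so x_2 enters.
Ratio test on column x_2 — row 1: (11/5)/(3/5) = 11/3; row 2: 26/1 = 26; row 3: (92/5)/(1/5) = 92; row 4: entry -9/5 ≤ 0. Minimum is 11/3 at row 1 (x_3 leaves); pivot element 3/5.
Divide row 1 by 3/5; eliminate column x_2 from the other rows.
After both pivots, the entry at constraint row 1, column x_4 is 1.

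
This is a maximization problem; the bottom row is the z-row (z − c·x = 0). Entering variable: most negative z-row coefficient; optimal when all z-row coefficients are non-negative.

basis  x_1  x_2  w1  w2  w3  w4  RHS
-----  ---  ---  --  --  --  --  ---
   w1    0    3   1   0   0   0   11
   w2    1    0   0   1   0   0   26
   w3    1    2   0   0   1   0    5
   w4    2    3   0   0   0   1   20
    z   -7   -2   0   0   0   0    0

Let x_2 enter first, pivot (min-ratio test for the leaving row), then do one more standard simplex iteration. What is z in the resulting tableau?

35

Ratio test on column x_2 — row 1: 11/3 = 11/3; row 2: entry 0 ≤ 0; row 3: 5/2 = 5/2; row 4: 20/3 = 20/3. Minimum is 5/2 at row 3 (w3 leaves); pivot element 2.
Pivot on row 3; the z-row RHS becomes 0 − (-2)·(5/2) = 5.
Next entering variable (most negative z-row entry -6): x_1.
Ratio test on column x_1 — row 1: entry -3/2 ≤ 0; row 2: 26/1 = 26; row 3: (5/2)/(1/2) = 5; row 4: (25/2)/(1/2) = 25. Minimum is 5 at row 3 (x_2 leaves); pivot element 1/2.
After the second pivot the z-row RHS is 5 − (-6)·5 = 35.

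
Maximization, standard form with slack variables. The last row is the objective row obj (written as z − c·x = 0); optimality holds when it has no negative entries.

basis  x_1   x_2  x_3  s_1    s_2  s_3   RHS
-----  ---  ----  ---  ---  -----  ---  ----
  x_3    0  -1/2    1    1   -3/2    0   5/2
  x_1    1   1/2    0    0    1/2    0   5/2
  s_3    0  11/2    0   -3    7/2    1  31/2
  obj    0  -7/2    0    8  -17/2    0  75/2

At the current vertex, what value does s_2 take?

0

s_2 is not in the basis, so in the current basic feasible solution s_2 = 0.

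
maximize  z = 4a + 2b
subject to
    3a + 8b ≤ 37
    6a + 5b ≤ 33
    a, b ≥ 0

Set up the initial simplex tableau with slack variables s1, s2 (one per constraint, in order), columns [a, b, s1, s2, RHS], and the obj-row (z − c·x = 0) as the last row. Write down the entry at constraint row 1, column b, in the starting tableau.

Constraint 1 has coefficient 8 on b.

8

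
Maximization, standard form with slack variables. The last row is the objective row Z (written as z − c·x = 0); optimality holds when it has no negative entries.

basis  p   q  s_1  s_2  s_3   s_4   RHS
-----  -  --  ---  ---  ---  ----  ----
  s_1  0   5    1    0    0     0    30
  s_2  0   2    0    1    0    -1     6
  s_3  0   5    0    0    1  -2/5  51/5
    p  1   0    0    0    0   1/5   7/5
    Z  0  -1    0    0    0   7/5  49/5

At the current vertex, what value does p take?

7/5

p is basic (row 4); its value is the RHS of that row, 7/5.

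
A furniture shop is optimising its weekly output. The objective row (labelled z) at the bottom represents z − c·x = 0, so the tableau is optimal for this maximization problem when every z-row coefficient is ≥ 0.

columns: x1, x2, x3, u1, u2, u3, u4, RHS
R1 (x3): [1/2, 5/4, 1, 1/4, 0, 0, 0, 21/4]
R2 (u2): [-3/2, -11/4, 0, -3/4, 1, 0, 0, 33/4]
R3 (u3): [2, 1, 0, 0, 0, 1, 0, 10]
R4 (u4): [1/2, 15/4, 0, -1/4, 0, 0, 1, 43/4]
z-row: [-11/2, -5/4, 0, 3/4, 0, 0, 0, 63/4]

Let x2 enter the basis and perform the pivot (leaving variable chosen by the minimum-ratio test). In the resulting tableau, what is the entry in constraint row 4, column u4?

4/15

Ratio test on column x2 — row 1: (21/4)/(5/4) = 21/5; row 2: entry -11/4 ≤ 0; row 3: 10/1 = 10; row 4: (43/4)/(15/4) = 43/15. Minimum is 43/15 at row 4 (u4 leaves); pivot element 15/4.
Divide row 4 by 15/4; eliminate column x2 from the other rows.
In the new row 4, the u4 entry is the old entry divided by the pivot: 1/(15/4) = 4/15.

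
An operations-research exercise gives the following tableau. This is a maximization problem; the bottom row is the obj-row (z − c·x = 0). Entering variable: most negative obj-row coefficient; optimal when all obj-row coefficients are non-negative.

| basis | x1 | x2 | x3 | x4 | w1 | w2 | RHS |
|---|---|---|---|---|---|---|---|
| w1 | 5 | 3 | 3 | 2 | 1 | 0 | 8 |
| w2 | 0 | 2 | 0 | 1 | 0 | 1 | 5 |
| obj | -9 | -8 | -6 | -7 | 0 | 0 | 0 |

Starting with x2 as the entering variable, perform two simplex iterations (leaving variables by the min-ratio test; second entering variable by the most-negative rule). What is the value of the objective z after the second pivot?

209/10

Ratio test on column x2 — row 1: 8/3 = 8/3; row 2: 5/2 = 5/2. Minimum is 5/2 at row 2 (w2 leaves); pivot element 2.
Pivot on row 2; the obj-row RHS becomes 0 − (-8)·(5/2) = 20.
Next entering variable (most negative obj-row entry -9): x1.
Ratio test on column x1 — row 1: (1/2)/5 = 1/10; row 2: entry 0 ≤ 0. Minimum is 1/10 at row 1 (w1 leaves); pivot element 5.
After the second pivot the obj-row RHS is 20 − (-9)·(1/10) = 209/10.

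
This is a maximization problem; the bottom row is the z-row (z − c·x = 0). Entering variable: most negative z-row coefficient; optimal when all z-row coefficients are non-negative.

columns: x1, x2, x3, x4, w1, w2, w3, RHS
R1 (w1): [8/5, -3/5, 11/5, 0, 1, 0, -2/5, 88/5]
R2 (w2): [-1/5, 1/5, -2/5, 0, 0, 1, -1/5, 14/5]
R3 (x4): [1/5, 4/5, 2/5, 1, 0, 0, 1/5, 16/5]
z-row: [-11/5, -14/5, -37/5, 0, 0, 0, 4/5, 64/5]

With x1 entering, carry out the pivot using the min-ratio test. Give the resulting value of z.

Ratio test on column x1 — row 1: (88/5)/(8/5) = 11; row 2: entry -1/5 ≤ 0; row 3: (16/5)/(1/5) = 16. Minimum is 11 at row 1 (w1 leaves); pivot element 8/5.
Pivot on row 1; the z-row RHS becomes 64/5 − (-11/5)·11 = 37.

37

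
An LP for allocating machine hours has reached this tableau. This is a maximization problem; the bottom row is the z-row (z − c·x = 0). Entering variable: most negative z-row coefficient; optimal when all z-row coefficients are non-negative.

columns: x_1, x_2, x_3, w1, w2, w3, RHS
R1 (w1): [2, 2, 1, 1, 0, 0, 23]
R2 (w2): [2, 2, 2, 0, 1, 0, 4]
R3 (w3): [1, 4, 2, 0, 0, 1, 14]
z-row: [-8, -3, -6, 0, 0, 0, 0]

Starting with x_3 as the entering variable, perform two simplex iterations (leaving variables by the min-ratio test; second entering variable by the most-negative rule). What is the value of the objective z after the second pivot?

16

Ratio test on column x_3 — row 1: 23/1 = 23; row 2: 4/2 = 2; row 3: 14/2 = 7. Minimum is 2 at row 2 (w2 leaves); pivot element 2.
Pivot on row 2; the z-row RHS becomes 0 − (-6)·2 = 12.
Next entering variable (most negative z-row entry -2): x_1.
Ratio test on column x_1 — row 1: 21/1 = 21; row 2: 2/1 = 2; row 3: entry -1 ≤ 0. Minimum is 2 at row 2 (x_3 leaves); pivot element 1.
After the second pivot the z-row RHS is 12 − (-2)·2 = 16.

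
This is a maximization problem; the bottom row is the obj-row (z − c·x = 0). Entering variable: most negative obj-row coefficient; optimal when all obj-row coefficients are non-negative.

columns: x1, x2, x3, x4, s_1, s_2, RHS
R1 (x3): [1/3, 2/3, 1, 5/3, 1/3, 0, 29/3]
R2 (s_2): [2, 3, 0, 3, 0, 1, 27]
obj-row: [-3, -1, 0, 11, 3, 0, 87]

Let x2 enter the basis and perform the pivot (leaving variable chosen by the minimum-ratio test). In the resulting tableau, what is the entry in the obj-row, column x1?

-7/3

Ratio test on column x2 — row 1: (29/3)/(2/3) = 29/2; row 2: 27/3 = 9. Minimum is 9 at row 2 (s_2 leaves); pivot element 3.
Divide row 2 by 3; eliminate column x2 from the other rows.
obj-row update in column x1: -3 − (-1)·(2/3) = -7/3.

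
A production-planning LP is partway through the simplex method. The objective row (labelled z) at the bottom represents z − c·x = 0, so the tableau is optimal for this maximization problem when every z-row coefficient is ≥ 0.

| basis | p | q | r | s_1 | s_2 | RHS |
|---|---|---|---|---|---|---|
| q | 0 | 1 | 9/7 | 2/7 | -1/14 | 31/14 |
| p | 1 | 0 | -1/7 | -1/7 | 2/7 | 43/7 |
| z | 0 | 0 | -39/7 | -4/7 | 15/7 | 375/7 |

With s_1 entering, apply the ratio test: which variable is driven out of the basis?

q

Column s_1 entries and ratios — q: (31/14)/(2/7) = 31/4; p: -1/7 ≤ 0, skip.
Smallest ratio is 31/4 in the row of q, so q leaves.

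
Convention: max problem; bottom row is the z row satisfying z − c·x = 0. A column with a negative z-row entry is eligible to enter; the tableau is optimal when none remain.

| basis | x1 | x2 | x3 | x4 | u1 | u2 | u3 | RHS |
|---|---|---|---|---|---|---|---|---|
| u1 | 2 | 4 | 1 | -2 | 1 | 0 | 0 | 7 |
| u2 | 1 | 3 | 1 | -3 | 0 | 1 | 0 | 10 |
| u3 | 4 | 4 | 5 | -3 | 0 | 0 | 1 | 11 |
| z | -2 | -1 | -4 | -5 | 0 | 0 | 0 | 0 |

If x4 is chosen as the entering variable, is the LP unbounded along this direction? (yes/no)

yes

Every constraint-row entry in column x4 is ≤ 0, so increasing x4 is unbounded.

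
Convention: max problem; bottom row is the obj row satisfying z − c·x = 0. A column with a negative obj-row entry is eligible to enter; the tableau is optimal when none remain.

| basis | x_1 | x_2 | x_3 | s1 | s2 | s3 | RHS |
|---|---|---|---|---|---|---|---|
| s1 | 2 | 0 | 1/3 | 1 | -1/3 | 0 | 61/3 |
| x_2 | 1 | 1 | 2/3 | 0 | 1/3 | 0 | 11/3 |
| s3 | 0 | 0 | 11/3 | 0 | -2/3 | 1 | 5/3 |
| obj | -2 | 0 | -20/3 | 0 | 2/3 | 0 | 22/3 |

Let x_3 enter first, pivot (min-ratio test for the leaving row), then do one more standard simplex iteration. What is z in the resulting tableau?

Ratio test on column x_3 — row 1: (61/3)/(1/3) = 61; row 2: (11/3)/(2/3) = 11/2; row 3: (5/3)/(11/3) = 5/11. Minimum is 5/11 at row 3 (s3 leaves); pivot element 11/3.
Pivot on row 3; the obj-row RHS becomes 22/3 − (-20/3)·(5/11) = 114/11.
Next entering variable (most negative obj-row entry -2): x_1.
Ratio test on column x_1 — row 1: (222/11)/2 = 111/11; row 2: (37/11)/1 = 37/11; row 3: entry 0 ≤ 0. Minimum is 37/11 at row 2 (x_2 leaves); pivot element 1.
After the second pivot the obj-row RHS is 114/11 − (-2)·(37/11) = 188/11.

188/11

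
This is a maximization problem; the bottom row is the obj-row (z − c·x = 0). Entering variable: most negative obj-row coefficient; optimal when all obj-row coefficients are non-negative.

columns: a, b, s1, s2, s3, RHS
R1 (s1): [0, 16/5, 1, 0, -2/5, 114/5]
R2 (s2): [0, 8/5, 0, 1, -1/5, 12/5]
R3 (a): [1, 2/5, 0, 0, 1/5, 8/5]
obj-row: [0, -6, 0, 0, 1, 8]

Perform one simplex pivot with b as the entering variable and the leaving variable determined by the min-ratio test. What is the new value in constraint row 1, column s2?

Ratio test on column b — row 1: (114/5)/(16/5) = 57/8; row 2: (12/5)/(8/5) = 3/2; row 3: (8/5)/(2/5) = 4. Minimum is 3/2 at row 2 (s2 leaves); pivot element 8/5.
Divide row 2 by 8/5; eliminate column b from the other rows.
Row 1 update in column s2: 0 − (16/5)·(5/8) = -2.

-2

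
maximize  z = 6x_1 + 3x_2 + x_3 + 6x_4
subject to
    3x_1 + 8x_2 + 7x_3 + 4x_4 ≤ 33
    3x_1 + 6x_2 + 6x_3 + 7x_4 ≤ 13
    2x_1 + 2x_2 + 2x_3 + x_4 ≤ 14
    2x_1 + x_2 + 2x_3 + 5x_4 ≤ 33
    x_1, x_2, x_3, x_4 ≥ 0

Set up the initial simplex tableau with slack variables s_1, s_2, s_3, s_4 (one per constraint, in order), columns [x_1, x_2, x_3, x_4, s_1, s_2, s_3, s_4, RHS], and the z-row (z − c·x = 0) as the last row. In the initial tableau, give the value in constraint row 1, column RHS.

The RHS of constraint 1 is b_1 = 33.

33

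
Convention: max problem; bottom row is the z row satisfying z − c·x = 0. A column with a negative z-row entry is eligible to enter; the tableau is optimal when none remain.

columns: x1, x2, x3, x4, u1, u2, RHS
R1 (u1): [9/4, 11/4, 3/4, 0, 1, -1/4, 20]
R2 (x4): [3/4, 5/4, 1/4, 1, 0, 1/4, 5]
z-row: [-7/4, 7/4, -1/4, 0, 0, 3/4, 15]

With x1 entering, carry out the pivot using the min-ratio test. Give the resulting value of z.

Ratio test on column x1 — row 1: 20/(9/4) = 80/9; row 2: 5/(3/4) = 20/3. Minimum is 20/3 at row 2 (x4 leaves); pivot element 3/4.
Pivot on row 2; the z-row RHS becomes 15 − (-7/4)·(20/3) = 80/3.

80/3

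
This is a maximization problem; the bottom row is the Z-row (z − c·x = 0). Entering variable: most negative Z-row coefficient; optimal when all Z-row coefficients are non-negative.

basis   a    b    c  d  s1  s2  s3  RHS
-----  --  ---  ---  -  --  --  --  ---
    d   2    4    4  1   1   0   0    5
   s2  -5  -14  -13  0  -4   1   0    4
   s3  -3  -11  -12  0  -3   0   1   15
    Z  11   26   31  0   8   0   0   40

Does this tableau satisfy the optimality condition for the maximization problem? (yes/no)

yes

Every Z-row coefficient is ≥ 0, so the tableau is optimal.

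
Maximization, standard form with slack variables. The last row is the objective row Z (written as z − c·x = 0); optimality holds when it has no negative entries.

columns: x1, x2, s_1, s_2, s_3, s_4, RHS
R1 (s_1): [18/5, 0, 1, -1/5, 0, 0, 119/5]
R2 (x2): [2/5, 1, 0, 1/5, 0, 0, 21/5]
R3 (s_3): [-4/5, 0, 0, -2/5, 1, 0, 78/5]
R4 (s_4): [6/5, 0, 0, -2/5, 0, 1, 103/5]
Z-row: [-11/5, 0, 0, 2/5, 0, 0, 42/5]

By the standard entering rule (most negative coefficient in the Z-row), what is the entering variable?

Negative Z-row entries: x1: -11/5.
The most negative is -11/5 in column x1, so x1 enters.

x1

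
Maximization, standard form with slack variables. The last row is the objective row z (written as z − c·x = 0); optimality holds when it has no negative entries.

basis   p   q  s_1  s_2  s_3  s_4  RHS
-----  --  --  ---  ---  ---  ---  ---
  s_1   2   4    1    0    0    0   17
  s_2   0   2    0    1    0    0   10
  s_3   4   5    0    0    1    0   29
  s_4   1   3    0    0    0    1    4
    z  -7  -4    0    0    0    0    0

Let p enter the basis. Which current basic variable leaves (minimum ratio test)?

Column p entries and ratios — s_1: 17/2 = 17/2; s_2: 0 ≤ 0, skip; s_3: 29/4 = 29/4; s_4: 4/1 = 4.
Smallest ratio is 4 in the row of s_4, so s_4 leaves.

s_4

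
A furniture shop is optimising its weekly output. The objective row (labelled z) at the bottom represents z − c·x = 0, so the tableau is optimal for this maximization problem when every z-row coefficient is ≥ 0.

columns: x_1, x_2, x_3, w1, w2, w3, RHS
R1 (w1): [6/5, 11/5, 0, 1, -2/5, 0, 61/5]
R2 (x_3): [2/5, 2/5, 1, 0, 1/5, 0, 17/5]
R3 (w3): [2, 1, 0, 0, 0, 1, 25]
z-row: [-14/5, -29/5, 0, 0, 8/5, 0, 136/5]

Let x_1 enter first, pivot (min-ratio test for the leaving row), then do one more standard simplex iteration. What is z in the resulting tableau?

57

Ratio test on column x_1 — row 1: (61/5)/(6/5) = 61/6; row 2: (17/5)/(2/5) = 17/2; row 3: 25/2 = 25/2. Minimum is 17/2 at row 2 (x_3 leaves); pivot element 2/5.
Pivot on row 2; the z-row RHS becomes 136/5 − (-14/5)·(17/2) = 51.
Next entering variable (most negative z-row entry -3): x_2.
Ratio test on column x_2 — row 1: 2/1 = 2; row 2: (17/2)/1 = 17/2; row 3: entry -1 ≤ 0. Minimum is 2 at row 1 (w1 leaves); pivot element 1.
After the second pivot the z-row RHS is 51 − (-3)·2 = 57.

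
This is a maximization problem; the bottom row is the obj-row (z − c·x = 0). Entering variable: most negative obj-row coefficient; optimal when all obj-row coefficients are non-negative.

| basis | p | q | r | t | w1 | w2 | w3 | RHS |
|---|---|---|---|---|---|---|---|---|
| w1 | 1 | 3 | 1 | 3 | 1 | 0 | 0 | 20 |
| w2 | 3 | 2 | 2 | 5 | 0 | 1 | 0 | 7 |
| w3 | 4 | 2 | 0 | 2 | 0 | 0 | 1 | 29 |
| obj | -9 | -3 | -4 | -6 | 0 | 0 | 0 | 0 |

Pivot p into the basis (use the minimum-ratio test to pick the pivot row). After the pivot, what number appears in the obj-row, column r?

2

Ratio test on column p — row 1: 20/1 = 20; row 2: 7/3 = 7/3; row 3: 29/4 = 29/4. Minimum is 7/3 at row 2 (w2 leaves); pivot element 3.
Divide row 2 by 3; eliminate column p from the other rows.
obj-row update in column r: -4 − (-9)·(2/3) = 2.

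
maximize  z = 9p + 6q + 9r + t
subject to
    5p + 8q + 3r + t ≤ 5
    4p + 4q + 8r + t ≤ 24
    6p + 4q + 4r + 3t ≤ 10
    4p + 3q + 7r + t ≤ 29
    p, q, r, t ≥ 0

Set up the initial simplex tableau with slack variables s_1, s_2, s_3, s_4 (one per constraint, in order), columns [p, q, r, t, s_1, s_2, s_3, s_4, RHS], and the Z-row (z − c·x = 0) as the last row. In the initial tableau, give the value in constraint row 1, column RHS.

5

The RHS of constraint 1 is b_1 = 5.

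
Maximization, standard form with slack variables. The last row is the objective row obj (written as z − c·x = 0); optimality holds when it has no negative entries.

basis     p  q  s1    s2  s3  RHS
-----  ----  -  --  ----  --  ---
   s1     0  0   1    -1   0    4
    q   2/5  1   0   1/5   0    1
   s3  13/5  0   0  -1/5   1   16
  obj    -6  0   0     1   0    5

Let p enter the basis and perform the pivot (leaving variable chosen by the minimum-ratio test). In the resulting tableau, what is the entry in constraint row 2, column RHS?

5/2

Ratio test on column p — row 1: entry 0 ≤ 0; row 2: 1/(2/5) = 5/2; row 3: 16/(13/5) = 80/13. Minimum is 5/2 at row 2 (q leaves); pivot element 2/5.
Divide row 2 by 2/5; eliminate column p from the other rows.
In the new row 2, the RHS entry is the old entry divided by the pivot: 1/(2/5) = 5/2.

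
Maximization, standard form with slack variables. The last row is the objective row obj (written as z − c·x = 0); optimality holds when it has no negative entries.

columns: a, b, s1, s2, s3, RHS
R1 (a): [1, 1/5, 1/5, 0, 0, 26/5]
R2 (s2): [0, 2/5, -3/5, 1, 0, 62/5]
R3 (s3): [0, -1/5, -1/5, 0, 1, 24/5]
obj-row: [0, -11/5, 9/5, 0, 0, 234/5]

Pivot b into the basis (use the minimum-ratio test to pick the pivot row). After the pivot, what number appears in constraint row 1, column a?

Ratio test on column b — row 1: (26/5)/(1/5) = 26; row 2: (62/5)/(2/5) = 31; row 3: entry -1/5 ≤ 0. Minimum is 26 at row 1 (a leaves); pivot element 1/5.
Divide row 1 by 1/5; eliminate column b from the other rows.
In the new row 1, the a entry is the old entry divided by the pivot: 1/(1/5) = 5.

5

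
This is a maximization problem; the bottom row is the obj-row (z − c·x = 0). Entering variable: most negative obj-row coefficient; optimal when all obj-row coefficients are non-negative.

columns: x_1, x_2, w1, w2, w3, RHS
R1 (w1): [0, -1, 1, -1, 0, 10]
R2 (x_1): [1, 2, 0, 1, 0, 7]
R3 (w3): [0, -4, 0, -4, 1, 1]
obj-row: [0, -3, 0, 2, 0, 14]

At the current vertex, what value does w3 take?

w3 is basic (row 3); its value is the RHS of that row, 1.

1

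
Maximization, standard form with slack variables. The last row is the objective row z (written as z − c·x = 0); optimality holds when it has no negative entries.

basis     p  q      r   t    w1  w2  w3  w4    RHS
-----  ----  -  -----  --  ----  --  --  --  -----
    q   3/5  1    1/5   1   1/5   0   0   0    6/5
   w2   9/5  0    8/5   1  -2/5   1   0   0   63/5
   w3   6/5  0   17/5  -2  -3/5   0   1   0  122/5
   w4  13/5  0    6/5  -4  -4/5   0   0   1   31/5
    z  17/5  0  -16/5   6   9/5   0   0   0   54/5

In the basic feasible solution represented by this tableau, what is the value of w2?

w2 is basic (row 2); its value is the RHS of that row, 63/5.

63/5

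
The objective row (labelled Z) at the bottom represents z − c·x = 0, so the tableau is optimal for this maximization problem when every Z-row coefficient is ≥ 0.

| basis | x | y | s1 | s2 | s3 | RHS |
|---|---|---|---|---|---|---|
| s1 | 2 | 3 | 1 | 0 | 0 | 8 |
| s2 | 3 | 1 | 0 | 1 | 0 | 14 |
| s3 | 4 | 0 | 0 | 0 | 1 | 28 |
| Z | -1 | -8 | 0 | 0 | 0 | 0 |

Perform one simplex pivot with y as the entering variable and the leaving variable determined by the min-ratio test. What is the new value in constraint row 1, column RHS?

8/3

Ratio test on column y — row 1: 8/3 = 8/3; row 2: 14/1 = 14; row 3: entry 0 ≤ 0. Minimum is 8/3 at row 1 (s1 leaves); pivot element 3.
Divide row 1 by 3; eliminate column y from the other rows.
In the new row 1, the RHS entry is the old entry divided by the pivot: 8/3 = 8/3.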